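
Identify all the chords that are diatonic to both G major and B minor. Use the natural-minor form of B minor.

Triads in G major: G (I), Am (ii), Bm (iii), C (IV), D (V), Em (vi), F#dim (vii°).
Triads in B minor (natural minor): Bm (i), C#dim (ii°), D (III), Em (iv), F#m (v), G (VI), A (VII).
Shared triads with their functions: G (I in G major, VI in B minor); Bm (iii in G major, i in B minor); D (V in G major, III in B minor); Em (vi in G major, iv in B minor).

G, Bm, D, Em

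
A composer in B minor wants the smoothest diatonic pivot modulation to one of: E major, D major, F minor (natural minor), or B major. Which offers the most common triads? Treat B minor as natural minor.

Triads of B minor (natural minor): Bm (i), C#dim (ii°), D (III), Em (iv), F#m (v), G (VI), A (VII).
E major shares 2: F#m, A.
D major shares 7: Bm, C#dim, D, Em, F#m, G, A.
F minor (natural minor) shares 0: none.
B major shares 0: none.
The most common triads (7) are shared with D major.

D major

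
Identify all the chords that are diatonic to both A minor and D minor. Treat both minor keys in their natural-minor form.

Triads in A minor (natural minor): A minor (i), B diminished (ii°), C major (III), D minor (iv), E minor (v), F major (VI), G major (VII).
Triads in D minor (natural minor): D minor (i), E diminished (ii°), F major (III), G minor (iv), A minor (v), B♭ major (VI), C major (VII).
Shared triads with their functions: A minor (i in A minor, v in D minor); C major (III in A minor, VII in D minor); D minor (iv in A minor, i in D minor); F major (VI in A minor, III in D minor).

Am, C, Dm, F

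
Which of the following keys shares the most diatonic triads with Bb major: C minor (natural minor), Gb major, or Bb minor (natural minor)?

C minor

Triads of Bb major: Bb (I), Cm (ii), Dm (iii), Eb (IV), F (V), Gm (vi), Adim (vii°).
C minor (natural minor) shares 4: Bb, Cm, Eb, Gm.
Gb major shares 0: none.
Bb minor (natural minor) shares 0: none.
The most common triads (4) are shared with C minor.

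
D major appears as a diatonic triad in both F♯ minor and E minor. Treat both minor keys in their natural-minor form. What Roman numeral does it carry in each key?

The scale of F♯ minor (natural minor) is F♯ G♯ A B C♯ D E; D is degree 6, and the triad built there (D-F♯-A) is major, so it is VI.
The scale of E minor (natural minor) is E F♯ G A B C D; D is degree 7, and the triad built there (D-F♯-A) is major, so it is VII.

VI in F♯ minor; VII in E minor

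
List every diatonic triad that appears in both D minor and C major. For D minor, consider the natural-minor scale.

Triads in D minor (natural minor): Dm (i), Edim (ii°), F (III), Gm (iv), Am (v), Bb (VI), C (VII).
Triads in C major: C (I), Dm (ii), Em (iii), F (IV), G (V), Am (vi), Bdim (vii°).
Shared triads with their functions: Dm (i in D minor, ii in C major); F (III in D minor, IV in C major); Am (v in D minor, vi in C major); C (VII in D minor, I in C major).

Dm, F, Am, C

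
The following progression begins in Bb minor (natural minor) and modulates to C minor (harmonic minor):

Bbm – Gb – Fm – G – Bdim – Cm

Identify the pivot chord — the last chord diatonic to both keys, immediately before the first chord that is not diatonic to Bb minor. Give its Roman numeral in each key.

Chords diatonic to Bb minor: Bbm, Cdim, Db, Ebm, Fm, Gb, Ab.
Reading the progression, the first chord not in that set is G, so the modulation leaves Bb minor there.
The chord immediately before G is Fm, which is diatonic to both keys: v in Bb minor and iv in C minor.

Fm — v in Bb minor, iv in C minor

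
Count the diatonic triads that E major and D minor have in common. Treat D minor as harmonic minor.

1

Diatonic triads of E major: E major (I), F# minor (ii), G# minor (iii), A major (IV), B major (V), C# minor (vi), D# diminished (vii°).
Diatonic triads of D minor (harmonic minor): D minor (i), E diminished (ii°), F augmented (III+), G minor (iv), A major (V), Bb major (VI), C# diminished (vii°).
Matching root and quality in both lists: A major.
That gives 1 common triad.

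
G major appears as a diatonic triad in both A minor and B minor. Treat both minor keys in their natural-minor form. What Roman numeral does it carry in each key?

VII in A minor; VI in B minor

The scale of A minor (natural minor) is A B C D E F G; G is degree 7, and the triad built there (G-B-D) is major, so it is VII.
The scale of B minor (natural minor) is B C# D E F# G A; G is degree 6, and the triad built there (G-B-D) is major, so it is VI.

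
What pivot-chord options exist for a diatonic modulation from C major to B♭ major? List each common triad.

Triads in C major: C major (I), D minor (ii), E minor (iii), F major (IV), G major (V), A minor (vi), B diminished (vii°).
Triads in B♭ major: B♭ major (I), C minor (ii), D minor (iii), E♭ major (IV), F major (V), G minor (vi), A diminished (vii°).
Shared triads with their functions: D minor (ii in C major, iii in B♭ major); F major (IV in C major, V in B♭ major).

Dm, F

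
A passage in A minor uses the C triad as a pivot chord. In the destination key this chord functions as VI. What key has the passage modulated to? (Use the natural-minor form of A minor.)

E minor

The numeral VI denotes a major triad on scale degree 6. With C on degree 6, the tonic of the new key is E.
Degree 6 carries a major triad in minor keys, so the destination is E minor.
Check: the diatonic triads of E minor (natural minor) are Em (i), F#dim (ii°), G (III), Am (iv), Bm (v), C (VI), D (VII) — C is indeed VI.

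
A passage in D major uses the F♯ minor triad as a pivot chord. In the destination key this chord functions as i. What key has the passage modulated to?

F♯ minor

The numeral i denotes a minor triad on scale degree 1. With F♯ on degree 1, the tonic of the new key is F♯.
Degree 1 carries a minor triad in minor keys, so the destination is F♯ minor.
Check: the diatonic triads of F♯ minor (natural minor) are F♯m (i), G♯dim (ii°), A (III), Bm (iv), C♯m (v), D (VI), E (VII) — F♯ minor is indeed i.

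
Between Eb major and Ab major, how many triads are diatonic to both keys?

4

Diatonic triads of Eb major: Eb major (I), F minor (ii), G minor (iii), Ab major (IV), Bb major (V), C minor (vi), D diminished (vii°).
Diatonic triads of Ab major: Ab major (I), Bb minor (ii), C minor (iii), Db major (IV), Eb major (V), F minor (vi), G diminished (vii°).
Matching root and quality in both lists: Eb major, F minor, Ab major, C minor.
That gives 4 common triads.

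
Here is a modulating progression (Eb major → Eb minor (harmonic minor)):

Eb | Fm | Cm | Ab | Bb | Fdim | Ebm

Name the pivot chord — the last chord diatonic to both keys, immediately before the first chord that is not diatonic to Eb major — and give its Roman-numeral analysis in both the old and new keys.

Chords diatonic to Eb major: Eb, Fm, Gm, Ab, Bb, Cm, Ddim.
Reading the progression, the first chord not in that set is Fdim, so the modulation leaves Eb major there.
The chord immediately before Fdim is Bb, which is diatonic to both keys: V in Eb major and V in Eb minor.

Bb — V in Eb major, V in Eb minor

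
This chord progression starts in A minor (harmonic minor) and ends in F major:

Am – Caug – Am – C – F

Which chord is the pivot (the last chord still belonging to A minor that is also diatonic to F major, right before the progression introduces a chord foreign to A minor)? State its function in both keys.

Am — i in A minor, iii in F major

Chords diatonic to A minor: Am, Bdim, Caug, Dm, E, F, G#dim.
Reading the progression, the first chord not in that set is C, so the modulation leaves A minor there.
The chord immediately before C is Am, which is diatonic to both keys: i in A minor and iii in F major.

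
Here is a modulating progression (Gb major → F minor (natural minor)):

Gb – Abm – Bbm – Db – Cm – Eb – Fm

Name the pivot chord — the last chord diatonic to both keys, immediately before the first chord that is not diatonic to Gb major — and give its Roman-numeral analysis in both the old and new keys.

Chords diatonic to Gb major: Gb, Abm, Bbm, Cb, Db, Ebm, Fdim.
Reading the progression, the first chord not in that set is Cm, so the modulation leaves Gb major there.
The chord immediately before Cm is Db, which is diatonic to both keys: V in Gb major and VI in F minor.

Db — V in Gb major, VI in F minor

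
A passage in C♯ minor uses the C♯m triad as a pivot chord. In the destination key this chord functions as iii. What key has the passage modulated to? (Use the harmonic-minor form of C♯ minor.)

The numeral iii denotes a minor triad on scale degree 3. With C♯ on degree 3, the tonic of the new key is A.
Degree 3 carries a minor triad in major keys, so the destination is A major.
Check: the diatonic triads of A major are A (I), Bm (ii), C♯m (iii), D (IV), E (V), F♯m (vi), G♯dim (vii°) — C♯m is indeed iii.

A major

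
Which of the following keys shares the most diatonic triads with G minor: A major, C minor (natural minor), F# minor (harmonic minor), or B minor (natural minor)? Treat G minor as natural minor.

C minor

Triads of G minor (natural minor): G minor (i), A diminished (ii°), Bb major (III), C minor (iv), D minor (v), Eb major (VI), F major (VII).
A major shares 0: none.
C minor (natural minor) shares 4: Gm, Bb, Cm, Eb.
F# minor (harmonic minor) shares 0: none.
B minor (natural minor) shares 0: none.
The most common triads (4) are shared with C minor.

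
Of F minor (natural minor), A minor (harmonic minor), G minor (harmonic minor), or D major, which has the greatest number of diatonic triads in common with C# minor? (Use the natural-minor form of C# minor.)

D major

Triads of C# minor (natural minor): C#m (i), D#dim (ii°), E (III), F#m (iv), G#m (v), A (VI), B (VII).
F minor (natural minor) shares 0: none.
A minor (harmonic minor) shares 1: E.
G minor (harmonic minor) shares 0: none.
D major shares 2: F#m, A.
The most common triads (2) are shared with D major.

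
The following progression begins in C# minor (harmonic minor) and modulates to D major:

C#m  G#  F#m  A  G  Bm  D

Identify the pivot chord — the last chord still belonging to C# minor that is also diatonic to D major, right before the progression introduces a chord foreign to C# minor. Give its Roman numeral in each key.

Chords diatonic to C# minor: C#m, D#dim, Eaug, F#m, G#, A, B#dim.
Reading the progression, the first chord not in that set is G, so the modulation leaves C# minor there.
The chord immediately before G is A, which is diatonic to both keys: VI in C# minor and V in D major.

A — VI in C# minor, V in D major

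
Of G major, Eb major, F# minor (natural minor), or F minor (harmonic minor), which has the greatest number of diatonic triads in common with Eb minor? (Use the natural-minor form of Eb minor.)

F minor

Triads of Eb minor (natural minor): Eb minor (i), F diminished (ii°), Gb major (III), Ab minor (iv), Bb minor (v), Cb major (VI), Db major (VII).
G major shares 0: none.
Eb major shares 0: none.
F# minor (natural minor) shares 0: none.
F minor (harmonic minor) shares 2: Bbm, Db.
The most common triads (2) are shared with F minor.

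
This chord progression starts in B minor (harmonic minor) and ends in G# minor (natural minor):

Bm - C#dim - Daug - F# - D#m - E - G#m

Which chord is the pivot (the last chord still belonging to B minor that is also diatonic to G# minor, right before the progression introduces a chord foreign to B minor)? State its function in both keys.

F# — V in B minor, VII in G# minor

Chords diatonic to B minor: Bm, C#dim, Daug, Em, F#, G, A#dim.
Reading the progression, the first chord not in that set is D#m, so the modulation leaves B minor there.
The chord immediately before D#m is F#, which is diatonic to both keys: V in B minor and VII in G# minor.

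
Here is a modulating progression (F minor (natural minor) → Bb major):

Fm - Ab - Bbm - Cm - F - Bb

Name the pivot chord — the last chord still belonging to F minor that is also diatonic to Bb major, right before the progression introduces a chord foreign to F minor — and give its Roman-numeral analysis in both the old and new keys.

Chords diatonic to F minor: Fm, Gdim, Ab, Bbm, Cm, Db, Eb.
Reading the progression, the first chord not in that set is F, so the modulation leaves F minor there.
The chord immediately before F is Cm, which is diatonic to both keys: v in F minor and ii in Bb major.

Cm — v in F minor, ii in Bb major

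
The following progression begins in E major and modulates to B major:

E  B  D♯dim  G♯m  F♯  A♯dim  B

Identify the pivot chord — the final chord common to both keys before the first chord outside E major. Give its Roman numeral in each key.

G♯m — iii in E major, vi in B major

Chords diatonic to E major: E, F♯m, G♯m, A, B, C♯m, D♯dim.
Reading the progression, the first chord not in that set is F♯, so the modulation leaves E major there.
The chord immediately before F♯ is G♯m, which is diatonic to both keys: iii in E major and vi in B major.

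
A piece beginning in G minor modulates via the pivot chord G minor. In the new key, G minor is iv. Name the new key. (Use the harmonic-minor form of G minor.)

D minor

The numeral iv denotes a minor triad on scale degree 4. With G on degree 4, the tonic of the new key is D.
Degree 4 carries a minor triad in minor keys, so the destination is D minor.
Check: the diatonic triads of D minor (natural minor) are Dm (i), Edim (ii°), F (III), Gm (iv), Am (v), B♭ (VI), C (VII) — G minor is indeed iv.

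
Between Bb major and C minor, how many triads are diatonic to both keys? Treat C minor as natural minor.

4

Diatonic triads of Bb major: Bb major (I), C minor (ii), D minor (iii), Eb major (IV), F major (V), G minor (vi), A diminished (vii°).
Diatonic triads of C minor (natural minor): C minor (i), D diminished (ii°), Eb major (III), F minor (iv), G minor (v), Ab major (VI), Bb major (VII).
Matching root and quality in both lists: Bb major, C minor, Eb major, G minor.
That gives 4 common triads.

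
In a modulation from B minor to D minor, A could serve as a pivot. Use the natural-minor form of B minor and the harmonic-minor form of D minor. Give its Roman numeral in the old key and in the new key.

The scale of B minor (natural minor) is B C# D E F# G A; A is degree 7, and the triad built there (A-C#-E) is major, so it is VII.
The scale of D minor (harmonic minor) is D E F G A Bb C#; A is degree 5, and the triad built there (A-C#-E) is major, so it is V.

VII in B minor; V in D minor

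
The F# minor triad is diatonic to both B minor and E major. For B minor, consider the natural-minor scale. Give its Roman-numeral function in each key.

v in B minor; ii in E major

The scale of B minor (natural minor) is B C# D E F# G A; F# is degree 5, and the triad built there (F#-A-C#) is minor, so it is v.
The scale of E major is E F# G# A B C# D#; F# is degree 2, and the triad built there (F#-A-C#) is minor, so it is ii.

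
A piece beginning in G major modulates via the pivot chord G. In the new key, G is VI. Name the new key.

The numeral VI denotes a major triad on scale degree 6. With G on degree 6, the tonic of the new key is B.
Degree 6 carries a major triad in minor keys, so the destination is B minor.
Check: the diatonic triads of B minor (natural minor) are Bm (i), C♯dim (ii°), D (III), Em (iv), F♯m (v), G (VI), A (VII) — G is indeed VI.

B minor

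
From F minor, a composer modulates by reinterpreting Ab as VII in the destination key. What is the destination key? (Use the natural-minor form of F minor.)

The numeral VII denotes a major triad on scale degree 7. With Ab on degree 7, the tonic of the new key is Bb.
Degree 7 carries a major triad in natural-minor keys, so the destination is Bb minor.
Check: the diatonic triads of Bb minor (natural minor) are Bbm (i), Cdim (ii°), Db (III), Ebm (iv), Fm (v), Gb (VI), Ab (VII) — Ab is indeed VII.

Bb minor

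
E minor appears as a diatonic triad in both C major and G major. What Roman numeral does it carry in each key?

iii in C major; vi in G major

The scale of C major is C D E F G A B; E is degree 3, and the triad built there (E-G-B) is minor, so it is iii.
The scale of G major is G A B C D E F#; E is degree 6, and the triad built there (E-G-B) is minor, so it is vi.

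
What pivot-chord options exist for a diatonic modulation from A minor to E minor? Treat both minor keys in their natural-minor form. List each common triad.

Triads in A minor (natural minor): A minor (i), B diminished (ii°), C major (III), D minor (iv), E minor (v), F major (VI), G major (VII).
Triads in E minor (natural minor): E minor (i), F# diminished (ii°), G major (III), A minor (iv), B minor (v), C major (VI), D major (VII).
Shared triads with their functions: A minor (i in A minor, iv in E minor); C major (III in A minor, VI in E minor); E minor (v in A minor, i in E minor); G major (VII in A minor, III in E minor).

Am, C, Em, G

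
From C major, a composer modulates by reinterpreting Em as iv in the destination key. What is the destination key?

The numeral iv denotes a minor triad on scale degree 4. With E on degree 4, the tonic of the new key is B.
Degree 4 carries a minor triad in minor keys, so the destination is B minor.
Check: the diatonic triads of B minor (natural minor) are Bm (i), C♯dim (ii°), D (III), Em (iv), F♯m (v), G (VI), A (VII) — Em is indeed iv.

B minor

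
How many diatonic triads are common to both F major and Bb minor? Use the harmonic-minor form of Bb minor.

Diatonic triads of F major: F (I), Gm (ii), Am (iii), Bb (IV), C (V), Dm (vi), Edim (vii°).
Diatonic triads of Bb minor (harmonic minor): Bbm (i), Cdim (ii°), Dbaug (III+), Ebm (iv), F (V), Gb (VI), Adim (vii°).
Matching root and quality in both lists: F.
That gives 1 common triad.

1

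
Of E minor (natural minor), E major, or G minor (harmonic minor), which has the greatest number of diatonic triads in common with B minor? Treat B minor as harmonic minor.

E minor

Triads of B minor (harmonic minor): Bm (i), C#dim (ii°), Daug (III+), Em (iv), F# (V), G (VI), A#dim (vii°).
E minor (natural minor) shares 3: Bm, Em, G.
E major shares 0: none.
G minor (harmonic minor) shares 0: none.
The most common triads (3) are shared with E minor.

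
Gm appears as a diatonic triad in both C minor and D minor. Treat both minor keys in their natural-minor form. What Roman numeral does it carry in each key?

v in C minor; iv in D minor

The scale of C minor (natural minor) is C D Eb F G Ab Bb; G is degree 5, and the triad built there (G-Bb-D) is minor, so it is v.
The scale of D minor (natural minor) is D E F G A Bb C; G is degree 4, and the triad built there (G-Bb-D) is minor, so it is iv.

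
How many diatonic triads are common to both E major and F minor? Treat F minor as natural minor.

Diatonic triads of E major: E major (I), F# minor (ii), G# minor (iii), A major (IV), B major (V), C# minor (vi), D# diminished (vii°).
Diatonic triads of F minor (natural minor): F minor (i), G diminished (ii°), Ab major (III), Bb minor (iv), C minor (v), Db major (VI), Eb major (VII).
No triad has the same root and quality in both keys.

0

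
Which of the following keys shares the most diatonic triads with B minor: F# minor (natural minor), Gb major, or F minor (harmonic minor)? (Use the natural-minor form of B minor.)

F# minor

Triads of B minor (natural minor): Bm (i), C#dim (ii°), D (III), Em (iv), F#m (v), G (VI), A (VII).
F# minor (natural minor) shares 4: Bm, D, F#m, A.
Gb major shares 0: none.
F minor (harmonic minor) shares 0: none.
The most common triads (4) are shared with F# minor.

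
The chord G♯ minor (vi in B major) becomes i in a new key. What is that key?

The numeral i denotes a minor triad on scale degree 1. With G♯ on degree 1, the tonic of the new key is G♯.
Degree 1 carries a minor triad in minor keys, so the destination is G♯ minor.
Check: the diatonic triads of G♯ minor (natural minor) are G♯m (i), A♯dim (ii°), B (III), C♯m (iv), D♯m (v), E (VI), F♯ (VII) — G♯ minor is indeed i.

G♯ minor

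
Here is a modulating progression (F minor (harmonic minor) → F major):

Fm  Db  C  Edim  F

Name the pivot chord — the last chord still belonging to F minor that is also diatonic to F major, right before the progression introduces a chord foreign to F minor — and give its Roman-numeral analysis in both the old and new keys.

Edim — vii° in F minor, vii° in F major

Chords diatonic to F minor: Fm, Gdim, Abaug, Bbm, C, Db, Edim.
Reading the progression, the first chord not in that set is F, so the modulation leaves F minor there.
The chord immediately before F is Edim, which is diatonic to both keys: vii° in F minor and vii° in F major.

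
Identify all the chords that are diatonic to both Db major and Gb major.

Triads in Db major: Db (I), Ebm (ii), Fm (iii), Gb (IV), Ab (V), Bbm (vi), Cdim (vii°).
Triads in Gb major: Gb (I), Abm (ii), Bbm (iii), Cb (IV), Db (V), Ebm (vi), Fdim (vii°).
Shared triads with their functions: Db (I in Db major, V in Gb major); Ebm (ii in Db major, vi in Gb major); Gb (IV in Db major, I in Gb major); Bbm (vi in Db major, iii in Gb major).

Db, Ebm, Gb, Bbm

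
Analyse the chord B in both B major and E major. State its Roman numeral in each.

I in B major; V in E major

The scale of B major is B C# D# E F# G# A#; B is degree 1, and the triad built there (B-D#-F#) is major, so it is I.
The scale of E major is E F# G# A B C# D#; B is degree 5, and the triad built there (B-D#-F#) is major, so it is V.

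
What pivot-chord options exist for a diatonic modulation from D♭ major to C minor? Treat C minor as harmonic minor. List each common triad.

Fm, A♭

Triads in D♭ major: D♭ (I), E♭m (ii), Fm (iii), G♭ (IV), A♭ (V), B♭m (vi), Cdim (vii°).
Triads in C minor (harmonic minor): Cm (i), Ddim (ii°), E♭aug (III+), Fm (iv), G (V), A♭ (VI), Bdim (vii°).
Shared triads with their functions: Fm (iii in D♭ major, iv in C minor); A♭ (V in D♭ major, VI in C minor).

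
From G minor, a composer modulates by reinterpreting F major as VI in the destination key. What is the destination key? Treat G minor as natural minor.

A minor

The numeral VI denotes a major triad on scale degree 6. With F on degree 6, the tonic of the new key is A.
Degree 6 carries a major triad in minor keys, so the destination is A minor.
Check: the diatonic triads of A minor (natural minor) are Am (i), Bdim (ii°), C (III), Dm (iv), Em (v), F (VI), G (VII) — F major is indeed VI.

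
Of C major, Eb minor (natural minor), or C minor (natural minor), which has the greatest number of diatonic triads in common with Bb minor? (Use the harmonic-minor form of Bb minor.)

Triads of Bb minor (harmonic minor): Bb minor (i), C diminished (ii°), Db augmented (III+), Eb minor (iv), F major (V), Gb major (VI), A diminished (vii°).
C major shares 1: F.
Eb minor (natural minor) shares 3: Bbm, Ebm, Gb.
C minor (natural minor) shares 0: none.
The most common triads (3) are shared with Eb minor.

Eb minor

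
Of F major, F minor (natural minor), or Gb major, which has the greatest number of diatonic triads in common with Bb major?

Triads of Bb major: Bb (I), Cm (ii), Dm (iii), Eb (IV), F (V), Gm (vi), Adim (vii°).
F major shares 4: Bb, Dm, F, Gm.
F minor (natural minor) shares 2: Cm, Eb.
Gb major shares 0: none.
The most common triads (4) are shared with F major.

F major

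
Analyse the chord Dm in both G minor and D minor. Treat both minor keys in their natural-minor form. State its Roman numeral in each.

The scale of G minor (natural minor) is G A B♭ C D E♭ F; D is degree 5, and the triad built there (D-F-A) is minor, so it is v.
The scale of D minor (natural minor) is D E F G A B♭ C; D is degree 1, and the triad built there (D-F-A) is minor, so it is i.

v in G minor; i in D minor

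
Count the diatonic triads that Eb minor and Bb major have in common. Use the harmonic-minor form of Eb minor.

Diatonic triads of Eb minor (harmonic minor): Ebm (i), Fdim (ii°), Gbaug (III+), Abm (iv), Bb (V), Cb (VI), Ddim (vii°).
Diatonic triads of Bb major: Bb (I), Cm (ii), Dm (iii), Eb (IV), F (V), Gm (vi), Adim (vii°).
Matching root and quality in both lists: Bb.
That gives 1 common triad.

1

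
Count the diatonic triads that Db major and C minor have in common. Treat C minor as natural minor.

2

Diatonic triads of Db major: Db major (I), Eb minor (ii), F minor (iii), Gb major (IV), Ab major (V), Bb minor (vi), C diminished (vii°).
Diatonic triads of C minor (natural minor): C minor (i), D diminished (ii°), Eb major (III), F minor (iv), G minor (v), Ab major (VI), Bb major (VII).
Matching root and quality in both lists: F minor, Ab major.
That gives 2 common triads.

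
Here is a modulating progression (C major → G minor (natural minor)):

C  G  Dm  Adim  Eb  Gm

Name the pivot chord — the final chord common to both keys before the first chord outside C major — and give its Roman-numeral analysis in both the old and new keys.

Chords diatonic to C major: C, Dm, Em, F, G, Am, Bdim.
Reading the progression, the first chord not in that set is Adim, so the modulation leaves C major there.
The chord immediately before Adim is Dm, which is diatonic to both keys: ii in C major and v in G minor.

Dm — ii in C major, v in G minor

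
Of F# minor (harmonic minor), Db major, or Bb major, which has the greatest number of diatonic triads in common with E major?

F# minor

Triads of E major: E major (I), F# minor (ii), G# minor (iii), A major (IV), B major (V), C# minor (vi), D# diminished (vii°).
F# minor (harmonic minor) shares 1: F#m.
Db major shares 0: none.
Bb major shares 0: none.
The most common triads (1) are shared with F# minor.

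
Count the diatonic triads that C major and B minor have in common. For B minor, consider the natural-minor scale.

Diatonic triads of C major: C major (I), D minor (ii), E minor (iii), F major (IV), G major (V), A minor (vi), B diminished (vii°).
Diatonic triads of B minor (natural minor): B minor (i), C# diminished (ii°), D major (III), E minor (iv), F# minor (v), G major (VI), A major (VII).
Matching root and quality in both lists: E minor, G major.
That gives 2 common triads.

2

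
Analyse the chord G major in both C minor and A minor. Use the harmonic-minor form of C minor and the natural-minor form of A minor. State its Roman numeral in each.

V in C minor; VII in A minor

The scale of C minor (harmonic minor) is C D E♭ F G A♭ B; G is degree 5, and the triad built there (G-B-D) is major, so it is V.
The scale of A minor (natural minor) is A B C D E F G; G is degree 7, and the triad built there (G-B-D) is major, so it is VII.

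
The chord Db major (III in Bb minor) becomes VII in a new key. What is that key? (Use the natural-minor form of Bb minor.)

Eb minor

The numeral VII denotes a major triad on scale degree 7. With Db on degree 7, the tonic of the new key is Eb.
Degree 7 carries a major triad in natural-minor keys, so the destination is Eb minor.
Check: the diatonic triads of Eb minor (natural minor) are Ebm (i), Fdim (ii°), Gb (III), Abm (iv), Bbm (v), Cb (VI), Db (VII) — Db major is indeed VII.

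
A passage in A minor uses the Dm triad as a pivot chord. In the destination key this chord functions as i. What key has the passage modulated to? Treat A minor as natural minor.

D minor

The numeral i denotes a minor triad on scale degree 1. With D on degree 1, the tonic of the new key is D.
Degree 1 carries a minor triad in minor keys, so the destination is D minor.
Check: the diatonic triads of D minor (natural minor) are Dm (i), Edim (ii°), F (III), Gm (iv), Am (v), Bb (VI), C (VII) — Dm is indeed i.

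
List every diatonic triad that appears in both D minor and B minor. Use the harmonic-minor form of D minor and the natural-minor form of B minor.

A, C#dim

Triads in D minor (harmonic minor): Dm (i), Edim (ii°), Faug (III+), Gm (iv), A (V), Bb (VI), C#dim (vii°).
Triads in B minor (natural minor): Bm (i), C#dim (ii°), D (III), Em (iv), F#m (v), G (VI), A (VII).
Shared triads with their functions: A (V in D minor, VII in B minor); C#dim (vii° in D minor, ii° in B minor).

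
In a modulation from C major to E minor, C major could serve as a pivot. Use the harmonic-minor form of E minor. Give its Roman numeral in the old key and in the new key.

I in C major; VI in E minor

The scale of C major is C D E F G A B; C is degree 1, and the triad built there (C-E-G) is major, so it is I.
The scale of E minor (harmonic minor) is E F# G A B C D#; C is degree 6, and the triad built there (C-E-G) is major, so it is VI.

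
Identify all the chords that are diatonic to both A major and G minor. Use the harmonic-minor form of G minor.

Triads in A major: A (I), Bm (ii), C♯m (iii), D (IV), E (V), F♯m (vi), G♯dim (vii°).
Triads in G minor (harmonic minor): Gm (i), Adim (ii°), B♭aug (III+), Cm (iv), D (V), E♭ (VI), F♯dim (vii°).
Shared triads with their functions: D (IV in A major, V in G minor).

D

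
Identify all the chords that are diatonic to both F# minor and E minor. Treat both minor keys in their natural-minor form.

Triads in F# minor (natural minor): F# minor (i), G# diminished (ii°), A major (III), B minor (iv), C# minor (v), D major (VI), E major (VII).
Triads in E minor (natural minor): E minor (i), F# diminished (ii°), G major (III), A minor (iv), B minor (v), C major (VI), D major (VII).
Shared triads with their functions: B minor (iv in F# minor, v in E minor); D major (VI in F# minor, VII in E minor).

Bm, D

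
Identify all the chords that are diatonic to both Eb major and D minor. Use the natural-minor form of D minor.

Triads in Eb major: Eb major (I), F minor (ii), G minor (iii), Ab major (IV), Bb major (V), C minor (vi), D diminished (vii°).
Triads in D minor (natural minor): D minor (i), E diminished (ii°), F major (III), G minor (iv), A minor (v), Bb major (VI), C major (VII).
Shared triads with their functions: G minor (iii in Eb major, iv in D minor); Bb major (V in Eb major, VI in D minor).

Gm, Bb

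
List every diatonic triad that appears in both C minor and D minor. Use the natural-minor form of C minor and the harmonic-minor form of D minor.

Triads in C minor (natural minor): Cm (i), Ddim (ii°), Eb (III), Fm (iv), Gm (v), Ab (VI), Bb (VII).
Triads in D minor (harmonic minor): Dm (i), Edim (ii°), Faug (III+), Gm (iv), A (V), Bb (VI), C#dim (vii°).
Shared triads with their functions: Gm (v in C minor, iv in D minor); Bb (VII in C minor, VI in D minor).

Gm, Bb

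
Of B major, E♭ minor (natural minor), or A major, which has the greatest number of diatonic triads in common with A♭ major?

E♭ minor

Triads of A♭ major: A♭ (I), B♭m (ii), Cm (iii), D♭ (IV), E♭ (V), Fm (vi), Gdim (vii°).
B major shares 0: none.
E♭ minor (natural minor) shares 2: B♭m, D♭.
A major shares 0: none.
The most common triads (2) are shared with E♭ minor.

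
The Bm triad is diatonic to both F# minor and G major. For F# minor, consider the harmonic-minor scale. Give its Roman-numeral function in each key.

The scale of F# minor (harmonic minor) is F# G# A B C# D E#; B is degree 4, and the triad built there (B-D-F#) is minor, so it is iv.
The scale of G major is G A B C D E F#; B is degree 3, and the triad built there (B-D-F#) is minor, so it is iii.

iv in F# minor; iii in G major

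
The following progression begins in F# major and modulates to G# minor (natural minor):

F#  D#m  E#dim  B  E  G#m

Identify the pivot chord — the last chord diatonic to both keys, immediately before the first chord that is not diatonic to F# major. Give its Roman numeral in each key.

Chords diatonic to F# major: F#, G#m, A#m, B, C#, D#m, E#dim.
Reading the progression, the first chord not in that set is E, so the modulation leaves F# major there.
The chord immediately before E is B, which is diatonic to both keys: IV in F# major and III in G# minor.

B — IV in F# major, III in G# minor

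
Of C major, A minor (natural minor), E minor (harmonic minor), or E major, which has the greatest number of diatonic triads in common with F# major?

Triads of F# major: F# (I), G#m (ii), A#m (iii), B (IV), C# (V), D#m (vi), E#dim (vii°).
C major shares 0: none.
A minor (natural minor) shares 0: none.
E minor (harmonic minor) shares 1: B.
E major shares 2: G#m, B.
The most common triads (2) are shared with E major.

E major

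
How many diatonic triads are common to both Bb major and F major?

4

Diatonic triads of Bb major: Bb (I), Cm (ii), Dm (iii), Eb (IV), F (V), Gm (vi), Adim (vii°).
Diatonic triads of F major: F (I), Gm (ii), Am (iii), Bb (IV), C (V), Dm (vi), Edim (vii°).
Matching root and quality in both lists: Bb, Dm, F, Gm.
That gives 4 common triads.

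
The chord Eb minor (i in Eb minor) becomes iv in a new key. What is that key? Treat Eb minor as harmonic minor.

The numeral iv denotes a minor triad on scale degree 4. With Eb on degree 4, the tonic of the new key is Bb.
Degree 4 carries a minor triad in minor keys, so the destination is Bb minor.
Check: the diatonic triads of Bb minor (natural minor) are Bbm (i), Cdim (ii°), Db (III), Ebm (iv), Fm (v), Gb (VI), Ab (VII) — Eb minor is indeed iv.

Bb minor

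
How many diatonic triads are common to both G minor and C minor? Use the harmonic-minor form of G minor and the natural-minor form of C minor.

3

Diatonic triads of G minor (harmonic minor): G minor (i), A diminished (ii°), Bb augmented (III+), C minor (iv), D major (V), Eb major (VI), F# diminished (vii°).
Diatonic triads of C minor (natural minor): C minor (i), D diminished (ii°), Eb major (III), F minor (iv), G minor (v), Ab major (VI), Bb major (VII).
Matching root and quality in both lists: G minor, C minor, Eb major.
That gives 3 common triads.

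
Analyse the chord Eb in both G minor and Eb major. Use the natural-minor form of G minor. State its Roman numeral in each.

VI in G minor; I in Eb major

The scale of G minor (natural minor) is G A Bb C D Eb F; Eb is degree 6, and the triad built there (Eb-G-Bb) is major, so it is VI.
The scale of Eb major is Eb F G Ab Bb C D; Eb is degree 1, and the triad built there (Eb-G-Bb) is major, so it is I.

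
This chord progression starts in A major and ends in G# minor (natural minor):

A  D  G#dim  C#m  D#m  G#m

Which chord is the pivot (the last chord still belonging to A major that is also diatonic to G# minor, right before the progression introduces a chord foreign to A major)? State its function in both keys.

C#m — iii in A major, iv in G# minor

Chords diatonic to A major: A, Bm, C#m, D, E, F#m, G#dim.
Reading the progression, the first chord not in that set is D#m, so the modulation leaves A major there.
The chord immediately before D#m is C#m, which is diatonic to both keys: iii in A major and iv in G# minor.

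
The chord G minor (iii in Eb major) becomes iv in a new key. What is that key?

D minor

The numeral iv denotes a minor triad on scale degree 4. With G on degree 4, the tonic of the new key is D.
Degree 4 carries a minor triad in minor keys, so the destination is D minor.
Check: the diatonic triads of D minor (natural minor) are Dm (i), Edim (ii°), F (III), Gm (iv), Am (v), Bb (VI), C (VII) — G minor is indeed iv.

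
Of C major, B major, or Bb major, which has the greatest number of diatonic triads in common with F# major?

Triads of F# major: F# (I), G#m (ii), A#m (iii), B (IV), C# (V), D#m (vi), E#dim (vii°).
C major shares 0: none.
B major shares 4: F#, G#m, B, D#m.
Bb major shares 0: none.
The most common triads (4) are shared with B major.

B major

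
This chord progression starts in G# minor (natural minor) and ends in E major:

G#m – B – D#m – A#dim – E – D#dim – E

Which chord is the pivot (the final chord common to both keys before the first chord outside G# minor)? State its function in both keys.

Chords diatonic to G# minor: G#m, A#dim, B, C#m, D#m, E, F#.
Reading the progression, the first chord not in that set is D#dim, so the modulation leaves G# minor there.
The chord immediately before D#dim is E, which is diatonic to both keys: VI in G# minor and I in E major.

E — VI in G# minor, I in E major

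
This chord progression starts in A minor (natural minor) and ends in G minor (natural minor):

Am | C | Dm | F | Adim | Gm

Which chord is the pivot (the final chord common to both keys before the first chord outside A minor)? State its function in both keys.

Chords diatonic to A minor: Am, Bdim, C, Dm, Em, F, G.
Reading the progression, the first chord not in that set is Adim, so the modulation leaves A minor there.
The chord immediately before Adim is F, which is diatonic to both keys: VI in A minor and VII in G minor.

F — VI in A minor, VII in G minor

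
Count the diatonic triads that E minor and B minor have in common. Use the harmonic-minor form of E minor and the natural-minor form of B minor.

Diatonic triads of E minor (harmonic minor): E minor (i), F# diminished (ii°), G augmented (III+), A minor (iv), B major (V), C major (VI), D# diminished (vii°).
Diatonic triads of B minor (natural minor): B minor (i), C# diminished (ii°), D major (III), E minor (iv), F# minor (v), G major (VI), A major (VII).
Matching root and quality in both lists: E minor.
That gives 1 common triad.

1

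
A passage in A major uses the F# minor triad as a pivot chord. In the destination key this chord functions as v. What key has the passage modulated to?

The numeral v denotes a minor triad on scale degree 5. With F# on degree 5, the tonic of the new key is B.
Degree 5 carries a minor triad in natural-minor keys, so the destination is B minor.
Check: the diatonic triads of B minor (natural minor) are Bm (i), C#dim (ii°), D (III), Em (iv), F#m (v), G (VI), A (VII) — F# minor is indeed v.

B minor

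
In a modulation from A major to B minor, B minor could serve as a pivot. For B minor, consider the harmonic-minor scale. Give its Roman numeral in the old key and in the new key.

ii in A major; i in B minor

The scale of A major is A B C# D E F# G#; B is degree 2, and the triad built there (B-D-F#) is minor, so it is ii.
The scale of B minor (harmonic minor) is B C# D E F# G A#; B is degree 1, and the triad built there (B-D-F#) is minor, so it is i.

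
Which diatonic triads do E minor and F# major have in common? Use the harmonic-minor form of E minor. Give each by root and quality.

B

Triads in E minor (harmonic minor): Em (i), F#dim (ii°), Gaug (III+), Am (iv), B (V), C (VI), D#dim (vii°).
Triads in F# major: F# (I), G#m (ii), A#m (iii), B (IV), C# (V), D#m (vi), E#dim (vii°).
Shared triads with their functions: B (V in E minor, IV in F# major).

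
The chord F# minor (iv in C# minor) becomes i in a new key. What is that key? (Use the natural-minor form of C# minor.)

F# minor

The numeral i denotes a minor triad on scale degree 1. With F# on degree 1, the tonic of the new key is F#.
Degree 1 carries a minor triad in minor keys, so the destination is F# minor.
Check: the diatonic triads of F# minor (natural minor) are F#m (i), G#dim (ii°), A (III), Bm (iv), C#m (v), D (VI), E (VII) — F# minor is indeed i.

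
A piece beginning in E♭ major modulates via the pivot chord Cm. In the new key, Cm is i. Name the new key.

C minor

The numeral i denotes a minor triad on scale degree 1. With C on degree 1, the tonic of the new key is C.
Degree 1 carries a minor triad in minor keys, so the destination is C minor.
Check: the diatonic triads of C minor (natural minor) are Cm (i), Ddim (ii°), E♭ (III), Fm (iv), Gm (v), A♭ (VI), B♭ (VII) — Cm is indeed i.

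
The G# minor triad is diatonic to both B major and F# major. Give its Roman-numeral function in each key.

vi in B major; ii in F# major

The scale of B major is B C# D# E F# G# A#; G# is degree 6, and the triad built there (G#-B-D#) is minor, so it is vi.
The scale of F# major is F# G# A# B C# D# E#; G# is degree 2, and the triad built there (G#-B-D#) is minor, so it is ii.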